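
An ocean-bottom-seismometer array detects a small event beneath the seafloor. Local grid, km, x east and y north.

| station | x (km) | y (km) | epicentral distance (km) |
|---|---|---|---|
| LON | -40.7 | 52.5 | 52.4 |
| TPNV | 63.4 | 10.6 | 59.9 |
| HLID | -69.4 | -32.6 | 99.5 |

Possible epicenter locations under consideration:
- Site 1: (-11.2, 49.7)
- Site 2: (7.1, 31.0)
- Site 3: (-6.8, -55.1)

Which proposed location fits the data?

Site 2

For each candidate, compare |candidate − station| to the reported distance:
Site 1: residuals LON 22.8, TPNV 24.3, HLID 1.3 → max 24.3 km
Site 2: residuals LON 0.0, TPNV 0.0, HLID 0.0 → max 0.0 km
Site 3: residuals LON 60.4, TPNV 36.2, HLID 33.0 → max 60.4 km
Only Site 2 has all residuals ≈ 0.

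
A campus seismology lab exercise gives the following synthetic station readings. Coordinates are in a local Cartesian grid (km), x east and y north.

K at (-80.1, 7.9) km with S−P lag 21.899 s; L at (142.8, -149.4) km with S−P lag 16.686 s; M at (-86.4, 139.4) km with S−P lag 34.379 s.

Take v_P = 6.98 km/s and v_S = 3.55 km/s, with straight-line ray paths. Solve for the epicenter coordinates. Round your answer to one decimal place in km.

Distance from S−P lag: d = Δt · v_P v_S / (v_P − v_S) = Δt · (6.98·3.55)/(6.98−3.55) ≈ 7.2242·Δt.
So d_K = 158.20, d_L = 120.54, d_M = 248.36 km.
Circle about each station: (x + 80.1)² + (y − 7.9)² = 158.20²; (x − 142.8)² + (y + 149.4)² = 120.54²; (x + 86.4)² + (y − 139.4)² = 248.36².
Subtracting the K equation from the L and M equations removes the quadratic terms:
445.8 x − 314.6 y = 46731.13
-12.6 x + 263.0 y = -16236.55
Solving the 2×2 system: x ≈ 63.4, y ≈ -58.7 km.
Check against K (with the unrounded x, y): √((x + 80.1)²+(y − 7.9)²) = 158.20 ≈ 158.20 km. ✓

(63.4, -58.7)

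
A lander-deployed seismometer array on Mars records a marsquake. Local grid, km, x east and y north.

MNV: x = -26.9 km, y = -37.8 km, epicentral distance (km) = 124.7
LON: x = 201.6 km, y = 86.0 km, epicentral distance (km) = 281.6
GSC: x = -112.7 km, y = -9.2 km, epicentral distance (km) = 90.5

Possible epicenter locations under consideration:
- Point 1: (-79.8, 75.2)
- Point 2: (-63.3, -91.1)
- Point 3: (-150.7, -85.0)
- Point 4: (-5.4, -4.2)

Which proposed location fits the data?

For each candidate, compare |candidate − station| to the reported distance:
Point 1: residuals MNV 0.1, LON 0.0, GSC 0.1 → max 0.1 km
Point 2: residuals MNV 60.2, LON 37.0, GSC 5.1 → max 60.2 km
Point 3: residuals MNV 7.8, LON 110.0, GSC 5.7 → max 110.0 km
Point 4: residuals MNV 84.8, LON 55.8, GSC 16.9 → max 84.8 km
Only Point 1 has all residuals ≈ 0.

Point 1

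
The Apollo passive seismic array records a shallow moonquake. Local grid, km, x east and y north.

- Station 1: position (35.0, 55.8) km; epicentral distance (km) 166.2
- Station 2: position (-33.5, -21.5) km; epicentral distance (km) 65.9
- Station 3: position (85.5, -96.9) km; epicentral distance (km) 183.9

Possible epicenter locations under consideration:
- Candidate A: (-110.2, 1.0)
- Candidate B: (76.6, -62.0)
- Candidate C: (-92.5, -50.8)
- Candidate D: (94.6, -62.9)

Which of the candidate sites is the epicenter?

For each candidate, compare |candidate − station| to the reported distance:
Candidate A: residuals Station 1 11.0, Station 2 14.0, Station 3 34.9 → max 34.9 km
Candidate B: residuals Station 1 41.3, Station 2 51.4, Station 3 147.9 → max 147.9 km
Candidate C: residuals Station 1 0.0, Station 2 0.0, Station 3 0.0 → max 0.0 km
Candidate D: residuals Station 1 33.4, Station 2 68.7, Station 3 148.7 → max 148.7 km
Only Candidate C has all residuals ≈ 0.

Candidate C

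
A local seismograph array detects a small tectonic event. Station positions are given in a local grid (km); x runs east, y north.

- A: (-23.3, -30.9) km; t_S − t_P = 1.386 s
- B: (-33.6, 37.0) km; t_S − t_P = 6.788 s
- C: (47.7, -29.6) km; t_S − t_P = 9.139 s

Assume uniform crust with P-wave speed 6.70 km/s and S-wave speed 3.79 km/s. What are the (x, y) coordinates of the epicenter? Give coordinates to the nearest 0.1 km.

Distance from S−P lag: d = Δt · v_P v_S / (v_P − v_S) = Δt · (6.70·3.79)/(6.70−3.79) ≈ 8.7261·Δt.
So d_A = 12.09, d_B = 59.23, d_C = 79.75 km.
Circle about each station: (x + 23.3)² + (y + 30.9)² = 12.09²; (x + 33.6)² + (y − 37.0)² = 59.23²; (x − 47.7)² + (y + 29.6)² = 79.75².
Subtracting the A equation from the B and C equations removes the quadratic terms:
-20.6 x + 135.8 y = -2361.76
142.0 x + 2.6 y = -4560.14
Solving the 2×2 system: x ≈ -31.7, y ≈ -22.2 km.

-31.7 km east, -22.2 km north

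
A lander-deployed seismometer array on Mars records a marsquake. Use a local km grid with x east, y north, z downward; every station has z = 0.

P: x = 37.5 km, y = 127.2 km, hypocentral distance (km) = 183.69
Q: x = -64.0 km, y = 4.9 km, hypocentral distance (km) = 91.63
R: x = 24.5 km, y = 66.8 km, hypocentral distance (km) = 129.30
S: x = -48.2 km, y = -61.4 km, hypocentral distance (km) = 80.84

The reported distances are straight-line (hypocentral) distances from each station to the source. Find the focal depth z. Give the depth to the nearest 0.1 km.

depth ≈ 69.7 km

Each station gives a sphere (x−x_i)² + (y−y_i)² + z² = d_i² (stations at z=0).
Subtracting the P sphere from Q and R: z² cancels, leaving linear equations in x and y:
-203.0 x − 244.6 y = 11879.88
-26.0 x − 120.8 y = 4499.93
Solving: x ≈ -18.412, y ≈ -33.288 km (keep extra digits for the depth step; rounded: -18.4, -33.3).
Then from the P sphere: z² = 183.69² − (x − 37.5)² − (y − 127.2)² with x = -18.412, y = -33.288, so z ≈ 69.710 ≈ 69.7 km.
Check against S (with the unrounded solution): distance 80.85 ≈ 80.84 km. ✓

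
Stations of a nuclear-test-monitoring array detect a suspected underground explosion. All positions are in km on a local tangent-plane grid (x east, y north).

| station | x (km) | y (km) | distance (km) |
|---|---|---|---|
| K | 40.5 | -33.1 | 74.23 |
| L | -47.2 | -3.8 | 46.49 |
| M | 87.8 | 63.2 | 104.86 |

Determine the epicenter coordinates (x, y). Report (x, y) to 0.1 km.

-8.8 km east, 22.4 km north

Circle about each station: (x − 40.5)² + (y + 33.1)² = 74.23²; (x + 47.2)² + (y + 3.8)² = 46.49²; (x − 87.8)² + (y − 63.2)² = 104.86².
Subtracting pairs of circle equations eliminates x²+y² and gives linear equations (the radical axes):
-175.4 x + 58.6 y = 2855.19
94.6 x + 192.6 y = 3481.69
Solving the 2×2 system: x ≈ -8.8, y ≈ 22.4 km.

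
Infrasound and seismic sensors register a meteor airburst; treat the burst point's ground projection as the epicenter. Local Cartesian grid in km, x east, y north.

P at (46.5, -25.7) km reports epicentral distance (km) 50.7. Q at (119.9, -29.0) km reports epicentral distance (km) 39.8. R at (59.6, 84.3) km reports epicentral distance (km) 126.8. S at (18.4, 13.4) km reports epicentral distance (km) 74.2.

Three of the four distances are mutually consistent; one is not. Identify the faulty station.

Solve using three stations at a time. Using P, Q, S (subtract circle equations pairwise → linear system) gives (x, y) ≈ (91.1, -1.5).
Distances from that point to each station vs reported:
  P: calculated 50.7 vs reported 50.7 → residual 0.0 km
  Q: calculated 39.8 vs reported 39.8 → residual 0.0 km
  R: calculated 91.4 vs reported 126.8 → residual 35.4 km
  S: calculated 74.2 vs reported 74.2 → residual 0.0 km
P, Q, S are mutually consistent (residuals ≈ 0); R is off by 35.4 km.

R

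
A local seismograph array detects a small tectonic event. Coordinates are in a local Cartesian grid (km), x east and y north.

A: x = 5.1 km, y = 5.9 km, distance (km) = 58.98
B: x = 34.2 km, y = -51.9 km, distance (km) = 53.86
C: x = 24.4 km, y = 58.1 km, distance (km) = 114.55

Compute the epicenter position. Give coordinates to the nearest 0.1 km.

Circle about each station: (x − 5.1)² + (y − 5.9)² = 58.98²; (x − 34.2)² + (y + 51.9)² = 53.86²; (x − 24.4)² + (y − 58.1)² = 114.55².
Subtracting the A equation from the B and C equations removes the quadratic terms:
58.2 x − 115.6 y = 4380.17
38.6 x + 104.4 y = -5732.91
Solving the 2×2 system: x ≈ -19.5, y ≈ -47.7 km.
Check against A (with the unrounded x, y): √((x − 5.1)²+(y − 5.9)²) = 58.98 ≈ 58.98 km. ✓

x ≈ -19.5 km, y ≈ -47.7 km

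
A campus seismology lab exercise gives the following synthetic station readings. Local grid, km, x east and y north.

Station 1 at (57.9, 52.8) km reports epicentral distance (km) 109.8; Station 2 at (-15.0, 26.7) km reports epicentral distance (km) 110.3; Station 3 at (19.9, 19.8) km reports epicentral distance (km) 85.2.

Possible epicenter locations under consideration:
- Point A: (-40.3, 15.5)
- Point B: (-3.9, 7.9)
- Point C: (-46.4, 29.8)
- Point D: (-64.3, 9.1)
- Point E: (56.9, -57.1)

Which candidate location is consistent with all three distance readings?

Point E

For each candidate, compare |candidate − station| to the reported distance:
Point A: residuals Station 1 4.8, Station 2 82.6, Station 3 24.8 → max 82.6 km
Point B: residuals Station 1 33.4, Station 2 88.5, Station 3 58.6 → max 88.5 km
Point C: residuals Station 1 3.0, Station 2 78.7, Station 3 18.2 → max 78.7 km
Point D: residuals Station 1 20.0, Station 2 58.0, Station 3 0.3 → max 58.0 km
Point E: residuals Station 1 0.1, Station 2 0.1, Station 3 0.1 → max 0.1 km
Only Point E has all residuals ≈ 0.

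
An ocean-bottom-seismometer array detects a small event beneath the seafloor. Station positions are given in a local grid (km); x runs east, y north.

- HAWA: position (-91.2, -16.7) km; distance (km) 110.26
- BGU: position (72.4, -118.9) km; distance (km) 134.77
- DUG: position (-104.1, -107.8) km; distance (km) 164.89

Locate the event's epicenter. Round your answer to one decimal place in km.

17.1 km east, 4.0 km north

Circle about each station: (x + 91.2)² + (y + 16.7)² = 110.26²; (x − 72.4)² + (y + 118.9)² = 134.77²; (x + 104.1)² + (y + 107.8)² = 164.89².
Subtracting pairs of circle equations eliminates x²+y² and gives linear equations (the radical axes):
327.2 x − 204.4 y = 4776.95
-25.8 x − 182.2 y = -1170.12
Solving the 2×2 system: x ≈ 17.1, y ≈ 4.0 km.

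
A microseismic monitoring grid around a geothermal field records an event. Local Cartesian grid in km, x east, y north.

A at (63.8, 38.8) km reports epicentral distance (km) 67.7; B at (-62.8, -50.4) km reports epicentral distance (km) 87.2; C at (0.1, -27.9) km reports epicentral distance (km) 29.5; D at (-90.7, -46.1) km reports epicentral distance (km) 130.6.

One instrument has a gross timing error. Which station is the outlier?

Solve using three stations at a time. Using A, B, C (subtract circle equations pairwise → linear system) gives (x, y) ≈ (8.0, 0.5).
Distances from that point to each station vs reported:
  A: calculated 67.7 vs reported 67.7 → residual 0.0 km
  B: calculated 87.2 vs reported 87.2 → residual 0.0 km
  C: calculated 29.5 vs reported 29.5 → residual 0.0 km
  D: calculated 109.1 vs reported 130.6 → residual 21.5 km
A, B, C are mutually consistent (residuals ≈ 0); D is off by 21.5 km.

D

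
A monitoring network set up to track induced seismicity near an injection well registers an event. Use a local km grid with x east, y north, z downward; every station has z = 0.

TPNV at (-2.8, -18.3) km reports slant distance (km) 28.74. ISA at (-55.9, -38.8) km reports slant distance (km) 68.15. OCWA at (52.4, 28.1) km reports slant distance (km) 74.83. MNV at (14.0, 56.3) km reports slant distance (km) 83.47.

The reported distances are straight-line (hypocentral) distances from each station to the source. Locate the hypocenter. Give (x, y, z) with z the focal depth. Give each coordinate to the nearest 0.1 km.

x ≈ 4.0 km, y ≈ -21.8 km, depth ≈ 27.7 km

Each station gives a sphere (x−x_i)² + (y−y_i)² + z² = d_i² (stations at z=0).
Subtracting the TPNV sphere from ISA and OCWA: z² cancels, leaving linear equations in x and y:
-106.2 x − 41.0 y = 469.09
110.4 x + 92.8 y = -1580.90
Solving: x ≈ 3.994, y ≈ -21.788 km (keep extra digits for the depth step; rounded: 4.0, -21.8).
Then from the TPNV sphere: z² = 28.74² − (x + 2.8)² − (y + 18.3)² with x = 3.994, y = -21.788, so z ≈ 27.707 ≈ 27.7 km.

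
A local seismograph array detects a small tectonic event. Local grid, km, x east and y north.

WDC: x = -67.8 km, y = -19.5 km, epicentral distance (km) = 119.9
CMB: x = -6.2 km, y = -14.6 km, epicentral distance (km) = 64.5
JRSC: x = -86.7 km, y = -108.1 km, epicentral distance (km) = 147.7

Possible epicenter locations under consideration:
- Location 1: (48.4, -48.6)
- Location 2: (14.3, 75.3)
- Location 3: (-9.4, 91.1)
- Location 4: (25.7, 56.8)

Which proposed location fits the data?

Location 1

For each candidate, compare |candidate − station| to the reported distance:
Location 1: residuals WDC 0.1, CMB 0.2, JRSC 0.1 → max 0.2 km
Location 2: residuals WDC 5.5, CMB 27.7, JRSC 61.7 → max 61.7 km
Location 3: residuals WDC 5.2, CMB 41.2, JRSC 66.0 → max 66.0 km
Location 4: residuals WDC 0.8, CMB 13.7, JRSC 51.9 → max 51.9 km
Only Location 1 has all residuals ≈ 0.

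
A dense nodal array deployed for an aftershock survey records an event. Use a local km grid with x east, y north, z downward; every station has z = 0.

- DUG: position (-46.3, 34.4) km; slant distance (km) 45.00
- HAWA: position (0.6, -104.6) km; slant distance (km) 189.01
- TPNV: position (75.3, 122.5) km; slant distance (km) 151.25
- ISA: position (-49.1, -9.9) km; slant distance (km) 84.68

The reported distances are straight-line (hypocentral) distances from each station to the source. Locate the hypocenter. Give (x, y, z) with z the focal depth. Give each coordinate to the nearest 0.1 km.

Each station gives a sphere (x−x_i)² + (y−y_i)² + z² = d_i² (stations at z=0).
Subtracting the DUG sphere from HAWA and TPNV: z² cancels, leaving linear equations in x and y:
93.8 x − 278.0 y = -26085.31
243.2 x + 176.2 y = -3502.27
Solving: x ≈ -66.200, y ≈ 71.496 km (keep extra digits for the depth step; rounded: -66.2, 71.5).
Then from the DUG sphere: z² = 45.00² − (x + 46.3)² − (y − 34.4)² with x = -66.200, y = 71.496, so z ≈ 15.902 ≈ 15.9 km.

(-66.2, 71.5, 15.9)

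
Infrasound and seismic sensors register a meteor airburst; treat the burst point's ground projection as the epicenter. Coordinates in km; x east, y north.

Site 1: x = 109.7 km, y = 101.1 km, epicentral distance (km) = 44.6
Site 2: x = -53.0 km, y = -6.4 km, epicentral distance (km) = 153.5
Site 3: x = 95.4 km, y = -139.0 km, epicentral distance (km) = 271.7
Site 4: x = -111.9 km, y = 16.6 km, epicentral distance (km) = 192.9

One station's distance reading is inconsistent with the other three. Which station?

Site 3

Solve using three stations at a time. Using Site 1, Site 2, Site 4 (subtract circle equations pairwise → linear system) gives (x, y) ≈ (66.5, 89.9).
Distances from that point to each station vs reported:
  Site 1: calculated 44.6 vs reported 44.6 → residual 0.0 km
  Site 2: calculated 153.5 vs reported 153.5 → residual 0.0 km
  Site 3: calculated 230.7 vs reported 271.7 → residual 41.0 km
  Site 4: calculated 192.9 vs reported 192.9 → residual 0.0 km
Site 1, Site 2, Site 4 are mutually consistent (residuals ≈ 0); Site 3 is off by 41.0 km.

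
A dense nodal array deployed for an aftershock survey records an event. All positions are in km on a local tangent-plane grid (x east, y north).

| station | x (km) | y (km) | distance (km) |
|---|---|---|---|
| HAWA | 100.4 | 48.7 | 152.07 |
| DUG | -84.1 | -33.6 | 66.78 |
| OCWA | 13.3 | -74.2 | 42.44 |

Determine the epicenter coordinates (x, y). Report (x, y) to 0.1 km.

Circle about each station: (x − 100.4)² + (y − 48.7)² = 152.07²; (x + 84.1)² + (y + 33.6)² = 66.78²; (x − 13.3)² + (y + 74.2)² = 42.44².
Subtracting pairs of circle equations eliminates x²+y² and gives linear equations (the radical axes):
-369.0 x − 164.6 y = 14415.64
-174.2 x − 245.8 y = 14554.81
Solving the 2×2 system: x ≈ -18.5, y ≈ -46.1 km.
Check against HAWA (with the unrounded x, y): √((x − 100.4)²+(y − 48.7)²) = 152.07 ≈ 152.07 km. ✓

-18.5 km east, -46.1 km north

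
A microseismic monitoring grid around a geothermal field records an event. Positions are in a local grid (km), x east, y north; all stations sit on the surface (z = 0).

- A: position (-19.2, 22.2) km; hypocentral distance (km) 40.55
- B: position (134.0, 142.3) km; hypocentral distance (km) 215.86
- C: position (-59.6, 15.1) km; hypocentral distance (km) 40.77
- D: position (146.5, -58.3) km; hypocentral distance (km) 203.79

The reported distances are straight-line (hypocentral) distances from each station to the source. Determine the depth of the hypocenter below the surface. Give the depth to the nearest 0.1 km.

Each station gives a sphere (x−x_i)² + (y−y_i)² + z² = d_i² (stations at z=0).
Subtracting the A sphere from B and C: z² cancels, leaving linear equations in x and y:
306.4 x + 240.2 y = -7607.43
-80.8 x − 14.2 y = 2900.80
Solving: x ≈ -39.100, y ≈ 18.205 km (keep extra digits for the depth step; rounded: -39.1, 18.2).
Then from the A sphere: z² = 40.55² − (x + 19.2)² − (y − 22.2)² with x = -39.100, y = 18.205, so z ≈ 35.105 ≈ 35.1 km.

35.1 km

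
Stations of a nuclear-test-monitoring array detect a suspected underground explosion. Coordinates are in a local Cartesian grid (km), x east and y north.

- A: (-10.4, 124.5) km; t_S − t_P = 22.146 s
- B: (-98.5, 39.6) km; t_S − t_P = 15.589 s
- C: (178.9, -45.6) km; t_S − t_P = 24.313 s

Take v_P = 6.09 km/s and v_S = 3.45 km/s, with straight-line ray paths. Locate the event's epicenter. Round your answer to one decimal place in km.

Distance from S−P lag: d = Δt · v_P v_S / (v_P − v_S) = Δt · (6.09·3.45)/(6.09−3.45) ≈ 7.9585·Δt.
So d_A = 176.25, d_B = 124.07, d_C = 193.50 km.
Circle about each station: (x + 10.4)² + (y − 124.5)² = 176.25²; (x + 98.5)² + (y − 39.6)² = 124.07²; (x − 178.9)² + (y + 45.6)² = 193.50².
Subtracting pairs of circle equations eliminates x²+y² and gives linear equations (the radical axes):
-176.2 x − 169.8 y = 11332.70
378.6 x − 340.2 y = 12097.97
Solving the 2×2 system: x ≈ -14.5, y ≈ -51.7 km.
Check against A (with the unrounded x, y): √((x + 10.4)²+(y − 124.5)²) = 176.24 ≈ 176.25 km. ✓

x ≈ -14.5 km, y ≈ -51.7 km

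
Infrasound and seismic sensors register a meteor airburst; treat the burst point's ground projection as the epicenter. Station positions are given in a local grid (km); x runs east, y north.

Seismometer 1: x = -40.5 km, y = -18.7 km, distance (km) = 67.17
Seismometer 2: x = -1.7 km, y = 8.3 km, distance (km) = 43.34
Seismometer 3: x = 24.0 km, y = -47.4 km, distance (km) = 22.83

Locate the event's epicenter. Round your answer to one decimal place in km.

Circle about each station: (x + 40.5)² + (y + 18.7)² = 67.17²; (x + 1.7)² + (y − 8.3)² = 43.34²; (x − 24.0)² + (y + 47.4)² = 22.83².
Subtracting pairs of circle equations eliminates x²+y² and gives linear equations (the radical axes):
77.6 x + 54.0 y = 715.29
129.0 x − 57.4 y = 4823.42
Solving the 2×2 system: x ≈ 26.4, y ≈ -24.7 km.
Check against Seismometer 1 (with the unrounded x, y): √((x + 40.5)²+(y + 18.7)²) = 67.17 ≈ 67.17 km. ✓

26.4 km east, -24.7 km north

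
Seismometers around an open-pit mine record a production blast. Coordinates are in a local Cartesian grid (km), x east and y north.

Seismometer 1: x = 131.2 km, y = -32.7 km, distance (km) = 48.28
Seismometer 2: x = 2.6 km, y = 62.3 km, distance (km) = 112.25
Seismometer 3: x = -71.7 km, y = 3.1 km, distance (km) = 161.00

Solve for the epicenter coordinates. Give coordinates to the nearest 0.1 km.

Circle about each station: (x − 131.2)² + (y + 32.7)² = 48.28²; (x − 2.6)² + (y − 62.3)² = 112.25²; (x + 71.7)² + (y − 3.1)² = 161.00².
Subtracting pairs of circle equations eliminates x²+y² and gives linear equations (the radical axes):
-257.2 x + 190.0 y = -24663.78
-405.8 x + 71.6 y = -36722.27
Solving the 2×2 system: x ≈ 88.8, y ≈ -9.6 km.
Check against Seismometer 1 (with the unrounded x, y): √((x − 131.2)²+(y + 32.7)²) = 48.28 ≈ 48.28 km. ✓

(88.8, -9.6)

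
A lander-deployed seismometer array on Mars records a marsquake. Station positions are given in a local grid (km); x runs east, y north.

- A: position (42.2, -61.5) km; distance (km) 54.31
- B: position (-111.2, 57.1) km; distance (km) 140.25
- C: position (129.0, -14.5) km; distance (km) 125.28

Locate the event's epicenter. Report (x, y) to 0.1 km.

Circle about each station: (x − 42.2)² + (y + 61.5)² = 54.31²; (x + 111.2)² + (y − 57.1)² = 140.25²; (x − 129.0)² + (y + 14.5)² = 125.28².
Subtracting pairs of circle equations eliminates x²+y² and gives linear equations (the radical axes):
-306.8 x + 237.2 y = -6657.73
173.6 x + 94.0 y = -1457.34
Solving the 2×2 system: x ≈ 4.0, y ≈ -22.9 km.

4.0 km east, -22.9 km north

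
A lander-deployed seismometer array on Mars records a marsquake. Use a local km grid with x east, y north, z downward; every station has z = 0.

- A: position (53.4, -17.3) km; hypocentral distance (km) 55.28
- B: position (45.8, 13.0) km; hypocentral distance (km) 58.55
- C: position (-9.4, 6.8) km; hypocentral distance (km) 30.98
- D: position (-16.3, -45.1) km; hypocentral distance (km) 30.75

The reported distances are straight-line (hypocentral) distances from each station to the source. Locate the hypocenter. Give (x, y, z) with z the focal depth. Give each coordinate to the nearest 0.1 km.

Each station gives a sphere (x−x_i)² + (y−y_i)² + z² = d_i² (stations at z=0).
Subtracting the A sphere from B and C: z² cancels, leaving linear equations in x and y:
-15.2 x + 60.6 y = -1256.43
-125.6 x + 48.2 y = -920.13
Solving: x ≈ -0.698, y ≈ -20.908 km (keep extra digits for the depth step; rounded: -0.7, -20.9).
Then from the A sphere: z² = 55.28² − (x − 53.4)² − (y + 17.3)² with x = -0.698, y = -20.908, so z ≈ 10.783 ≈ 10.8 km.
Check against D (with the unrounded solution): distance 30.74 ≈ 30.75 km. ✓

(-0.7, -20.9, 10.8)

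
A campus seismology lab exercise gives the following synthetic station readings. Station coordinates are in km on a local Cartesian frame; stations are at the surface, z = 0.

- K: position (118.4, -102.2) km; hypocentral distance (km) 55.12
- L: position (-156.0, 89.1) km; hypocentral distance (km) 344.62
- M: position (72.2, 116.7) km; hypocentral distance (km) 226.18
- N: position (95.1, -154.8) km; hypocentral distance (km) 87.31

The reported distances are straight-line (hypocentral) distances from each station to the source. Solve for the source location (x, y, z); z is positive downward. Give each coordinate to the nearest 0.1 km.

Each station gives a sphere (x−x_i)² + (y−y_i)² + z² = d_i² (stations at z=0).
Subtracting the K sphere from L and M: z² cancels, leaving linear equations in x and y:
-548.8 x + 382.6 y = -107913.32
-92.4 x + 437.8 y = -53750.85
Solving: x ≈ 130.199, y ≈ -95.296 km (keep extra digits for the depth step; rounded: 130.2, -95.3).
Then from the K sphere: z² = 55.12² − (x − 118.4)² − (y + 102.2)² with x = 130.199, y = -95.296, so z ≈ 53.398 ≈ 53.4 km.

(130.2, -95.3, 53.4)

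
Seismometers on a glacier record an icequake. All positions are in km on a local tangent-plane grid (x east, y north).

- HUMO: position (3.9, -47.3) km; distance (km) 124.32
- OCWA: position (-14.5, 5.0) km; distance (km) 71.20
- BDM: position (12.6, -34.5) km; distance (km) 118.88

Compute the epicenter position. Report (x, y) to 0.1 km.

Circle about each station: (x − 3.9)² + (y + 47.3)² = 124.32²; (x + 14.5)² + (y − 5.0)² = 71.20²; (x − 12.6)² + (y + 34.5)² = 118.88².
Subtracting pairs of circle equations eliminates x²+y² and gives linear equations (the radical axes):
-36.8 x + 104.6 y = 8368.77
17.4 x + 25.6 y = 419.52
Solving the 2×2 system: x ≈ -61.7, y ≈ 58.3 km.
Check against HUMO (with the unrounded x, y): √((x − 3.9)²+(y + 47.3)²) = 124.31 ≈ 124.32 km. ✓

x ≈ -61.7 km, y ≈ 58.3 km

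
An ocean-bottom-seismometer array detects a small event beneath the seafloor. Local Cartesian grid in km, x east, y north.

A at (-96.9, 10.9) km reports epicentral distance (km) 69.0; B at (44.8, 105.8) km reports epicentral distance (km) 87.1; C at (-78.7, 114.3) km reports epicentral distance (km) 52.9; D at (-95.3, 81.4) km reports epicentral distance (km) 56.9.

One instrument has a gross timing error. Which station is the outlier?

A

Solve using three stations at a time. Using B, C, D (subtract circle equations pairwise → linear system) gives (x, y) ≈ (-38.4, 80.0).
Distances from that point to each station vs reported:
  A: calculated 90.5 vs reported 69.0 → residual 21.5 km
  B: calculated 87.1 vs reported 87.1 → residual 0.0 km
  C: calculated 52.9 vs reported 52.9 → residual 0.0 km
  D: calculated 56.9 vs reported 56.9 → residual 0.0 km
B, C, D are mutually consistent (residuals ≈ 0); A is off by 21.5 km.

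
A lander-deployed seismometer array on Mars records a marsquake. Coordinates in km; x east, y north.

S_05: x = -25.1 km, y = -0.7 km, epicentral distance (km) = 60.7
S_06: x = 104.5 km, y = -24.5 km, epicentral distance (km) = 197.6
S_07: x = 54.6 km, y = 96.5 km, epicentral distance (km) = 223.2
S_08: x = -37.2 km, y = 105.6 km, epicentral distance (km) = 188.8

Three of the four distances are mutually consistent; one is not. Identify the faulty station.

S_05

Solve using three stations at a time. Using S_06, S_07, S_08 (subtract circle equations pairwise → linear system) gives (x, y) ≈ (-86.1, -76.8).
Distances from that point to each station vs reported:
  S_05: calculated 97.6 vs reported 60.7 → residual 36.9 km
  S_06: calculated 197.7 vs reported 197.6 → residual 0.1 km
  S_07: calculated 223.3 vs reported 223.2 → residual 0.1 km
  S_08: calculated 188.9 vs reported 188.8 → residual 0.1 km
S_06, S_07, S_08 are mutually consistent (residuals ≈ 0); S_05 is off by 36.9 km.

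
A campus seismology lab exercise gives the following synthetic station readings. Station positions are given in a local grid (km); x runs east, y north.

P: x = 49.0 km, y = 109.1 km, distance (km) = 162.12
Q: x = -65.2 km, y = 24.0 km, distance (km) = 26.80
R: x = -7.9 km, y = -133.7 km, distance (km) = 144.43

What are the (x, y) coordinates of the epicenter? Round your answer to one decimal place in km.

Circle about each station: (x − 49.0)² + (y − 109.1)² = 162.12²; (x + 65.2)² + (y − 24.0)² = 26.80²; (x + 7.9)² + (y + 133.7)² = 144.43².
Subtracting pairs of circle equations eliminates x²+y² and gives linear equations (the radical axes):
-228.4 x − 170.2 y = 16087.88
-113.8 x − 485.6 y = 9057.16
Solving the 2×2 system: x ≈ -68.5, y ≈ -2.6 km.
Check against P (with the unrounded x, y): √((x − 49.0)²+(y − 109.1)²) = 162.12 ≈ 162.12 km. ✓

x ≈ -68.5 km, y ≈ -2.6 km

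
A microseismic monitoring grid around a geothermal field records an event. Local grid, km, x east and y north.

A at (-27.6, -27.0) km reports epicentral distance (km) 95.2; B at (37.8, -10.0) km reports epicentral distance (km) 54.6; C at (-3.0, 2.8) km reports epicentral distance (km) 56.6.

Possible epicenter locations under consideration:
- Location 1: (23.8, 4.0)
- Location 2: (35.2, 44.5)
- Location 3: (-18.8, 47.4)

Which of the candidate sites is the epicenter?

Location 2

For each candidate, compare |candidate − station| to the reported distance:
Location 1: residuals A 35.2, B 34.8, C 29.8 → max 35.2 km
Location 2: residuals A 0.0, B 0.0, C 0.0 → max 0.0 km
Location 3: residuals A 20.3, B 26.0, C 9.3 → max 26.0 km
Only Location 2 has all residuals ≈ 0.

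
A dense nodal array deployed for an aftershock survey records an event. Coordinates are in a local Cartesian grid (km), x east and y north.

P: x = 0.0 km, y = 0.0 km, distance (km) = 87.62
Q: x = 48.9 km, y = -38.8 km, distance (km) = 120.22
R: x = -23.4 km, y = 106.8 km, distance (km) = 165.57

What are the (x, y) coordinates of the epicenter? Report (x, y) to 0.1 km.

Circle about each station: x² + y² = 87.62²; (x − 48.9)² + (y + 38.8)² = 120.22²; (x + 23.4)² + (y − 106.8)² = 165.57².
Subtracting the P equation from the Q and R equations removes the quadratic terms:
97.8 x − 77.6 y = -2878.93
-46.8 x + 213.6 y = -7782.36
Solving the 2×2 system: x ≈ -70.6, y ≈ -51.9 km.

x ≈ -70.6 km, y ≈ -51.9 km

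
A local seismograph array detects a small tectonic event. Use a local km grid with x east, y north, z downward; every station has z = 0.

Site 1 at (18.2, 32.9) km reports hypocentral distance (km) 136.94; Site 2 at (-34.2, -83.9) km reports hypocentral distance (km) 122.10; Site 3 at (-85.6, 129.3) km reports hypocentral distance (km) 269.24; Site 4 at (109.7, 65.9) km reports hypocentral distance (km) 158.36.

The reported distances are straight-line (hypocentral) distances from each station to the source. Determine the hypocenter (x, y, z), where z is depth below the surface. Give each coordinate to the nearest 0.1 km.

x ≈ 75.9 km, y ≈ -79.6 km, depth ≈ 52.6 km

Each station gives a sphere (x−x_i)² + (y−y_i)² + z² = d_i² (stations at z=0).
Subtracting the Site 1 sphere from Site 2 and Site 3: z² cancels, leaving linear equations in x and y:
-104.8 x − 233.6 y = 10639.35
-207.6 x + 192.8 y = -31105.41
Solving: x ≈ 75.908, y ≈ -79.600 km (keep extra digits for the depth step; rounded: 75.9, -79.6).
Then from the Site 1 sphere: z² = 136.94² − (x − 18.2)² − (y − 32.9)² with x = 75.908, y = -79.600, so z ≈ 52.594 ≈ 52.6 km.
Check against Site 4 (with the unrounded solution): distance 158.36 ≈ 158.36 km. ✓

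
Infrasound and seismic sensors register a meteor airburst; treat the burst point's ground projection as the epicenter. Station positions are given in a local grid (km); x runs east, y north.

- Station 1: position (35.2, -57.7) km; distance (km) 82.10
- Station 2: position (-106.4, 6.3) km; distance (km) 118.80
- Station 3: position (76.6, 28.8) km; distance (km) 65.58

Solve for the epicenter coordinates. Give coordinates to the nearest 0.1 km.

Circle about each station: (x − 35.2)² + (y + 57.7)² = 82.10²; (x + 106.4)² + (y − 6.3)² = 118.80²; (x − 76.6)² + (y − 28.8)² = 65.58².
Subtracting the Station 1 equation from the Station 2 and Station 3 equations removes the quadratic terms:
-283.2 x + 128.0 y = -580.71
82.8 x + 173.0 y = 4568.34
Solving the 2×2 system: x ≈ 11.5, y ≈ 20.9 km.

x ≈ 11.5 km, y ≈ 20.9 km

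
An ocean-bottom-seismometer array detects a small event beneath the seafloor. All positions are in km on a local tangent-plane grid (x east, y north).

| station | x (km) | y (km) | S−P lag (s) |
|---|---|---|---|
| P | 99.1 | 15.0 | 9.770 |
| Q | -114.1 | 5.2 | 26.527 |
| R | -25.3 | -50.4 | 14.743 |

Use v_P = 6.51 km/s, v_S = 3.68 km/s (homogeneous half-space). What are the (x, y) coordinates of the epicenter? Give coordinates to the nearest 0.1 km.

Distance from S−P lag: d = Δt · v_P v_S / (v_P − v_S) = Δt · (6.51·3.68)/(6.51−3.68) ≈ 8.4653·Δt.
So d_P = 82.71, d_Q = 224.56, d_R = 124.80 km.
Circle about each station: (x − 99.1)² + (y − 15.0)² = 82.71²; (x + 114.1)² + (y − 5.2)² = 224.56²; (x + 25.3)² + (y + 50.4)² = 124.80².
Subtracting the P equation from the Q and R equations removes the quadratic terms:
-426.4 x − 19.6 y = -40586.21
-248.8 x − 130.8 y = -15599.66
Solving the 2×2 system: x ≈ 98.3, y ≈ -67.7 km.

98.3 km east, -67.7 km north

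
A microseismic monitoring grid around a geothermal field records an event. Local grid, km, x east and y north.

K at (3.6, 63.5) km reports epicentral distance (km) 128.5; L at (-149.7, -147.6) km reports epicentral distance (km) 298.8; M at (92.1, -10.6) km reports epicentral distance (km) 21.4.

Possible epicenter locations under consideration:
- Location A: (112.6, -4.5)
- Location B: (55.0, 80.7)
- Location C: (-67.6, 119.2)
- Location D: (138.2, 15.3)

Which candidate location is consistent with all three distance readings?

For each candidate, compare |candidate − station| to the reported distance:
Location A: residuals K 0.0, L 0.0, M 0.0 → max 0.0 km
Location B: residuals K 74.3, L 7.8, M 77.1 → max 77.1 km
Location C: residuals K 38.1, L 19.7, M 184.4 → max 184.4 km
Location D: residuals K 14.5, L 32.0, M 31.5 → max 32.0 km
Only Location A has all residuals ≈ 0.

Location A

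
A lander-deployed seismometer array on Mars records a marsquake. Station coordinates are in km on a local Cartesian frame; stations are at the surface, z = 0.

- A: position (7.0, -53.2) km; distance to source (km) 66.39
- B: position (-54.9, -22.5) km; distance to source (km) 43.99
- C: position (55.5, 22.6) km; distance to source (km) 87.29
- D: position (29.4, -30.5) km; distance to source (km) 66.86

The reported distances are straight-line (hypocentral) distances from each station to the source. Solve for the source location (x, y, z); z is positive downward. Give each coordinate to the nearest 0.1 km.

x ≈ -25.3 km, y ≈ -0.3 km, depth ≈ 23.8 km

Each station gives a sphere (x−x_i)² + (y−y_i)² + z² = d_i² (stations at z=0).
Subtracting the A sphere from B and C: z² cancels, leaving linear equations in x and y:
-123.8 x + 61.4 y = 3113.53
97.0 x + 151.6 y = -2500.14
Solving: x ≈ -25.300, y ≈ -0.304 km (keep extra digits for the depth step; rounded: -25.3, -0.3).
Then from the A sphere: z² = 66.39² − (x − 7.0)² − (y + 53.2)² with x = -25.300, y = -0.304, so z ≈ 23.798 ≈ 23.8 km.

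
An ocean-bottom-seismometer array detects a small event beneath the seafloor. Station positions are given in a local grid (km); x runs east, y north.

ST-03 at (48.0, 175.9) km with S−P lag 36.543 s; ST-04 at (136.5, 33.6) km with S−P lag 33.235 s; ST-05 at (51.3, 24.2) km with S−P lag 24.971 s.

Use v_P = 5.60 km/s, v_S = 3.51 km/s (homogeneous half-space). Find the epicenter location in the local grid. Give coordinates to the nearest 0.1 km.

Distance from S−P lag: d = Δt · v_P v_S / (v_P − v_S) = Δt · (5.60·3.51)/(5.60−3.51) ≈ 9.4048·Δt.
So d_ST-03 = 343.68, d_ST-04 = 312.57, d_ST-05 = 234.85 km.
Circle about each station: (x − 48.0)² + (y − 175.9)² = 343.68²; (x − 136.5)² + (y − 33.6)² = 312.57²; (x − 51.3)² + (y − 24.2)² = 234.85².
Subtracting the ST-03 equation from the ST-04 and ST-05 equations removes the quadratic terms:
177.0 x − 284.6 y = 6932.34
6.6 x − 303.4 y = 32933.94
Solving the 2×2 system: x ≈ -140.3, y ≈ -111.6 km.

-140.3 km east, -111.6 km north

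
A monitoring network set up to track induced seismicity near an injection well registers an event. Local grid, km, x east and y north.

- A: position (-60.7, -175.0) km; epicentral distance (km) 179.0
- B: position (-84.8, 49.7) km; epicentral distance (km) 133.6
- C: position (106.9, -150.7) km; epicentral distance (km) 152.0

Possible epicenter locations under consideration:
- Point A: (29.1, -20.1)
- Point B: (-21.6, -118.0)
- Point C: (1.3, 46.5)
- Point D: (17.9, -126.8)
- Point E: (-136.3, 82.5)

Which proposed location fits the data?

For each candidate, compare |candidate − station| to the reported distance:
Point A: residuals A 0.0, B 0.0, C 0.0 → max 0.0 km
Point B: residuals A 109.9, B 45.6, C 19.4 → max 109.9 km
Point C: residuals A 51.0, B 47.4, C 71.7 → max 71.7 km
Point D: residuals A 86.8, B 70.6, C 59.8 → max 86.8 km
Point E: residuals A 89.4, B 72.5, C 184.9 → max 184.9 km
Only Point A has all residuals ≈ 0.

Point A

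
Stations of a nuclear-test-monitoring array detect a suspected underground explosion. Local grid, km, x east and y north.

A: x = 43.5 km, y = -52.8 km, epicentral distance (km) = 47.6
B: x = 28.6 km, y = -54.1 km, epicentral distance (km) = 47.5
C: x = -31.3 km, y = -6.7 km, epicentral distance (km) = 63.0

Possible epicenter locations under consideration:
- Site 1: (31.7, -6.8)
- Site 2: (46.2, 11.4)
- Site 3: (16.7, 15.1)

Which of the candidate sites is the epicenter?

Site 1

For each candidate, compare |candidate − station| to the reported distance:
Site 1: residuals A 0.1, B 0.1, C 0.0 → max 0.1 km
Site 2: residuals A 16.7, B 20.3, C 16.6 → max 20.3 km
Site 3: residuals A 25.4, B 22.7, C 10.3 → max 25.4 km
Only Site 1 has all residuals ≈ 0.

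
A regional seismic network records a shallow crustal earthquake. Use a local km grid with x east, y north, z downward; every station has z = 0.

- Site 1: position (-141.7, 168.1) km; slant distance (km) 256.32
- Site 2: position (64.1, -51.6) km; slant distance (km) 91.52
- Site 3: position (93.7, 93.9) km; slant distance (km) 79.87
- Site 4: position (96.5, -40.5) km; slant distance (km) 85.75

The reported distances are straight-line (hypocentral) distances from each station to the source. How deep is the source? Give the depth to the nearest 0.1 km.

Each station gives a sphere (x−x_i)² + (y−y_i)² + z² = d_i² (stations at z=0).
Subtracting the Site 1 sphere from Site 2 and Site 3: z² cancels, leaving linear equations in x and y:
411.6 x − 439.4 y = 15758.90
470.8 x − 148.4 y = 28581.13
Solving: x ≈ 70.101, y ≈ 29.801 km (keep extra digits for the depth step; rounded: 70.1, 29.8).
Then from the Site 1 sphere: z² = 256.32² − (x + 141.7)² − (y − 168.1)² with x = 70.101, y = 29.801, so z ≈ 41.396 ≈ 41.4 km.

41.4 km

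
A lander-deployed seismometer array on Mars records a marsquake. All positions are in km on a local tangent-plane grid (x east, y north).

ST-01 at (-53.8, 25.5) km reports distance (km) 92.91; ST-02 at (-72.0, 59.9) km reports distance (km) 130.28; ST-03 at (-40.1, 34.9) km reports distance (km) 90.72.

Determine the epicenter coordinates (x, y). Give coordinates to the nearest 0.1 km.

(14.3, -37.7)

Circle about each station: (x + 53.8)² + (y − 25.5)² = 92.91²; (x + 72.0)² + (y − 59.9)² = 130.28²; (x + 40.1)² + (y − 34.9)² = 90.72².
Subtracting the ST-01 equation from the ST-02 and ST-03 equations removes the quadratic terms:
-36.4 x + 68.8 y = -3113.29
27.4 x + 18.8 y = -316.52
Solving the 2×2 system: x ≈ 14.3, y ≈ -37.7 km.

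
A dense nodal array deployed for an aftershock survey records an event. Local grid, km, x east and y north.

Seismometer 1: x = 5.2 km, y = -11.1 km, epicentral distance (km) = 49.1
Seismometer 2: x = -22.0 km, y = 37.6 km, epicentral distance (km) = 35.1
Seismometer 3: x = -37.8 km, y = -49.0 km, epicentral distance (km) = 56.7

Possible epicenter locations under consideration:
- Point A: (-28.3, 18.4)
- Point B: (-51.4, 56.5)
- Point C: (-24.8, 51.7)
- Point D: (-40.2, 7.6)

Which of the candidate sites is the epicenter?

Point D

For each candidate, compare |candidate − station| to the reported distance:
Point A: residuals Seismometer 1 4.5, Seismometer 2 14.9, Seismometer 3 11.4 → max 14.9 km
Point B: residuals Seismometer 1 39.1, Seismometer 2 0.1, Seismometer 3 49.7 → max 49.7 km
Point C: residuals Seismometer 1 20.5, Seismometer 2 20.7, Seismometer 3 44.8 → max 44.8 km
Point D: residuals Seismometer 1 0.0, Seismometer 2 0.0, Seismometer 3 0.0 → max 0.0 km
Only Point D has all residuals ≈ 0.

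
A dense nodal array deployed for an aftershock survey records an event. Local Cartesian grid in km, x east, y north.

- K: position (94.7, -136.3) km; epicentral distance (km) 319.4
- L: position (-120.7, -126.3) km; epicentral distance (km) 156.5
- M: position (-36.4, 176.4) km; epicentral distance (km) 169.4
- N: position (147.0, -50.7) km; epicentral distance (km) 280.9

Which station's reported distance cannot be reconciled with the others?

K

Solve using three stations at a time. Using L, M, N (subtract circle equations pairwise → linear system) gives (x, y) ≈ (-122.0, 30.2).
Distances from that point to each station vs reported:
  K: calculated 273.3 vs reported 319.4 → residual 46.1 km
  L: calculated 156.5 vs reported 156.5 → residual 0.0 km
  M: calculated 169.4 vs reported 169.4 → residual 0.0 km
  N: calculated 280.9 vs reported 280.9 → residual 0.0 km
L, M, N are mutually consistent (residuals ≈ 0); K is off by 46.1 km.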